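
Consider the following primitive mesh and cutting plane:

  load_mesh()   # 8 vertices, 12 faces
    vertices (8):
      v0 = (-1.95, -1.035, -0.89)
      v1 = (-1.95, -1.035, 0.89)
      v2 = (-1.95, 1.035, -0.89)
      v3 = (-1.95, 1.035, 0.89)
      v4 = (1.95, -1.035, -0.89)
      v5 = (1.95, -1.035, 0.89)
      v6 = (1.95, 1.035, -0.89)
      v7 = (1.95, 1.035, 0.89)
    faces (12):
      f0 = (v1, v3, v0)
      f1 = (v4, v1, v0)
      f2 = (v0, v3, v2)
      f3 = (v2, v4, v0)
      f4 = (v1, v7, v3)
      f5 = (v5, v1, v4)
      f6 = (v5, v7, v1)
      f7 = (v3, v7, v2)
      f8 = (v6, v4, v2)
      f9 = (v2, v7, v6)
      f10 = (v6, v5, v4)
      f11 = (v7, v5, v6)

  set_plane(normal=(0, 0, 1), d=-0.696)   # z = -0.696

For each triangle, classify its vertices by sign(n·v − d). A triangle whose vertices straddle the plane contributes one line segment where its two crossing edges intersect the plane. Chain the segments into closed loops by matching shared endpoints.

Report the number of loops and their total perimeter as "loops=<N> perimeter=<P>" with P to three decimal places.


Straddling triangles (8 of 12):
  (v1,v3,v0) [++-] → (-1.95, -0.809393, -0.696)–(-1.95, -1.035, -0.696)  len=0.2256
  (v4,v1,v0) [-+-] → (1.52494, -1.035, -0.696)–(-1.95, -1.035, -0.696)  len=3.4749
  (v0,v3,v2) [-+-] → (-1.95, -0.809393, -0.696)–(-1.95, 1.035, -0.696)  len=1.8444
  (v5,v1,v4) [++-] → (1.52494, -1.035, -0.696)–(1.95, -1.035, -0.696)  len=0.4251
  (v3,v7,v2) [++-] → (-1.52494, 1.035, -0.696)–(-1.95, 1.035, -0.696)  len=0.4251
  (v2,v7,v6) [-+-] → (-1.52494, 1.035, -0.696)–(1.95, 1.035, -0.696)  len=3.4749
  (v6,v5,v4) [-+-] → (1.95, 0.809393, -0.696)–(1.95, -1.035, -0.696)  len=1.8444
  (v7,v5,v6) [++-] → (1.95, 0.809393, -0.696)–(1.95, 1.035, -0.696)  len=0.2256

Chained into 1 loop(s):
  loop 1: 8 segments, perimeter = 11.9400
Total perimeter = 11.940

loops=1 perimeter=11.940


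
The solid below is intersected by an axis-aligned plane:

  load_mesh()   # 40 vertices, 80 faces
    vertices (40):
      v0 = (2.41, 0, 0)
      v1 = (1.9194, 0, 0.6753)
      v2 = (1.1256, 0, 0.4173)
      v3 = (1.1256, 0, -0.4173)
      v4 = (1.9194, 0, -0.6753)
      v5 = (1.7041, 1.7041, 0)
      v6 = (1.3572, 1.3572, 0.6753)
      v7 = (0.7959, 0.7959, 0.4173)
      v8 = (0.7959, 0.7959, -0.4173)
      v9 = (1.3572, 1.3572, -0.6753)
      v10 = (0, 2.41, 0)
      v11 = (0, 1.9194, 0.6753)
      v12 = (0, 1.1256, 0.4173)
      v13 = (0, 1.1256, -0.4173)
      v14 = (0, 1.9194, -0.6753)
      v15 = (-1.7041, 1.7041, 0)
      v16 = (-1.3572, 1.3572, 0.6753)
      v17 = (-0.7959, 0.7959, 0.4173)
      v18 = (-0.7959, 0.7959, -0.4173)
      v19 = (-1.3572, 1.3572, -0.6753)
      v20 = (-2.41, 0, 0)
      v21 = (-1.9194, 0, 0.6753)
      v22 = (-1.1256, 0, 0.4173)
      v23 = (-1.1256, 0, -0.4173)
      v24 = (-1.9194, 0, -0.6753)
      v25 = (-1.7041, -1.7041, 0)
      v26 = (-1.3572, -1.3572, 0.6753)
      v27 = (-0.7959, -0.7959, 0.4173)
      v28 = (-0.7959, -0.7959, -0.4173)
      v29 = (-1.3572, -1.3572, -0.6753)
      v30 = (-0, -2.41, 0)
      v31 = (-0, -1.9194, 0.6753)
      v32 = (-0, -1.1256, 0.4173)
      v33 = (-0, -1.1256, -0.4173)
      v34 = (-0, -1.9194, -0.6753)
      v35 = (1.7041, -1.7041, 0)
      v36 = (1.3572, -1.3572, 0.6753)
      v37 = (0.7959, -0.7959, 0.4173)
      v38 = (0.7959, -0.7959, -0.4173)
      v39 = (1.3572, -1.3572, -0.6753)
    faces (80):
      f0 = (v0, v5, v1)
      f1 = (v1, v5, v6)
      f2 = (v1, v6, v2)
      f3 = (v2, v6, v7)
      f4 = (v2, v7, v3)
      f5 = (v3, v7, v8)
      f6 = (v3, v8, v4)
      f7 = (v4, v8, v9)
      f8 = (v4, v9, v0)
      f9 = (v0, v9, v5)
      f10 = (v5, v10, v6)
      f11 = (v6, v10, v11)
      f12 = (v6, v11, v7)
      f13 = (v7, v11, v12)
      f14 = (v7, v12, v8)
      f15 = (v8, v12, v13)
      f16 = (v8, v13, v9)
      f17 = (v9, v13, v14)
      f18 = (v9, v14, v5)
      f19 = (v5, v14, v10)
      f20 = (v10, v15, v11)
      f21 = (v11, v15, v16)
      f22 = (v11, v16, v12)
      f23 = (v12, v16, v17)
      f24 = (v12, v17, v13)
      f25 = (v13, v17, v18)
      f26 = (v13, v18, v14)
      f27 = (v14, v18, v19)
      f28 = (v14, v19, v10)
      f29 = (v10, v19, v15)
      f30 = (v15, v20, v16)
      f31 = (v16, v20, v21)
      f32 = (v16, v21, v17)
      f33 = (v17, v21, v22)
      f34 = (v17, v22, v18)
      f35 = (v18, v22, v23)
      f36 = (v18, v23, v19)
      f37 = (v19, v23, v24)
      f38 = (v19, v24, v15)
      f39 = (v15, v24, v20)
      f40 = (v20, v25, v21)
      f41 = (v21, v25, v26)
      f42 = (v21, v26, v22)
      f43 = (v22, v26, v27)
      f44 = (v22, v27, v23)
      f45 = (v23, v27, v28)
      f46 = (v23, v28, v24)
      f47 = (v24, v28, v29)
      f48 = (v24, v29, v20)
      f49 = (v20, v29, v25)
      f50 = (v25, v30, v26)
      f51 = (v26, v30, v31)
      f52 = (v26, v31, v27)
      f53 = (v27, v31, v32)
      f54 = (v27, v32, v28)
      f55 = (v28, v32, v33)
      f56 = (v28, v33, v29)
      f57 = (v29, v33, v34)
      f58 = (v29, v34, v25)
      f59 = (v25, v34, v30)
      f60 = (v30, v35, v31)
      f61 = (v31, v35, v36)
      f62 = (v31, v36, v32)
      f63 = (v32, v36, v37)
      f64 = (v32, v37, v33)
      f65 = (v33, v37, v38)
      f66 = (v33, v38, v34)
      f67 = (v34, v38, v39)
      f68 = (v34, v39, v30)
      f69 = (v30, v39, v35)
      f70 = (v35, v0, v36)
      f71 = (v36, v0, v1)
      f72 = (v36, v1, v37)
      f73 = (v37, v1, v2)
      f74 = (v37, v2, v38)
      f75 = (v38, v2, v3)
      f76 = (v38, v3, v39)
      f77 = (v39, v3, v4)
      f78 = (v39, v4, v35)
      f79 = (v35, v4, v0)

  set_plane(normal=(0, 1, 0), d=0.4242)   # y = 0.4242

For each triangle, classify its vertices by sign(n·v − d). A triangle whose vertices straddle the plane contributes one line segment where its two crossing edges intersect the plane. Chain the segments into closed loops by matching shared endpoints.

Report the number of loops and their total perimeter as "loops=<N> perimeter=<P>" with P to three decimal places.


Straddling triangles (20 of 80):
  (v0,v5,v1) [-+-] → (2.23428, 0.4242, 0)–(1.86581, 0.4242, 0.507198)  len=0.6269
  (v1,v5,v6) [-++] → (1.86581, 0.4242, 0.507198)–(1.74368, 0.4242, 0.6753)  len=0.2078
  (v1,v6,v2) [-+-] → (1.74368, 0.4242, 0.6753)–(1.19799, 0.4242, 0.497939)  len=0.5738
  (v2,v6,v7) [-++] → (1.19799, 0.4242, 0.497939)–(0.949876, 0.4242, 0.4173)  len=0.2609
  (v2,v7,v3) [-+-] → (0.949876, 0.4242, 0.4173)–(0.949876, 0.4242, 0.0275264)  len=0.3898
  (v3,v7,v8) [-++] → (0.949876, 0.4242, 0.0275264)–(0.949876, 0.4242, -0.4173)  len=0.4448
  (v3,v8,v4) [-+-] → (0.949876, 0.4242, -0.4173)–(1.3206, 0.4242, -0.537791)  len=0.3898
  (v4,v8,v9) [-++] → (1.3206, 0.4242, -0.537791)–(1.74368, 0.4242, -0.6753)  len=0.4449
  (v4,v9,v0) [-+-] → (1.74368, 0.4242, -0.6753)–(2.08094, 0.4242, -0.211069)  len=0.5738
  (v0,v9,v5) [-++] → (2.08094, 0.4242, -0.211069)–(2.23428, 0.4242, 0)  len=0.2609
  (v15,v20,v16) [+-+] → (-2.23428, 0.4242, 0)–(-2.08094, 0.4242, 0.211069)  len=0.2609
  (v16,v20,v21) [+--] → (-2.08094, 0.4242, 0.211069)–(-1.74368, 0.4242, 0.6753)  len=0.5738
  (v16,v21,v17) [+-+] → (-1.74368, 0.4242, 0.6753)–(-1.3206, 0.4242, 0.537791)  len=0.4449
  (v17,v21,v22) [+--] → (-1.3206, 0.4242, 0.537791)–(-0.949876, 0.4242, 0.4173)  len=0.3898
  (v17,v22,v18) [+-+] → (-0.949876, 0.4242, 0.4173)–(-0.949876, 0.4242, -0.0275264)  len=0.4448
  (v18,v22,v23) [+--] → (-0.949876, 0.4242, -0.0275264)–(-0.949876, 0.4242, -0.4173)  len=0.3898
  (v18,v23,v19) [+-+] → (-0.949876, 0.4242, -0.4173)–(-1.19799, 0.4242, -0.497939)  len=0.2609
  (v19,v23,v24) [+--] → (-1.19799, 0.4242, -0.497939)–(-1.74368, 0.4242, -0.6753)  len=0.5738
  (v19,v24,v15) [+-+] → (-1.74368, 0.4242, -0.6753)–(-1.86581, 0.4242, -0.507198)  len=0.2078
  (v15,v24,v20) [+--] → (-1.86581, 0.4242, -0.507198)–(-2.23428, 0.4242, 0)  len=0.6269

Chained into 2 loop(s):
  loop 1: 10 segments, perimeter = 4.1734
  loop 2: 10 segments, perimeter = 4.1734
Total perimeter = 8.347

loops=2 perimeter=8.347


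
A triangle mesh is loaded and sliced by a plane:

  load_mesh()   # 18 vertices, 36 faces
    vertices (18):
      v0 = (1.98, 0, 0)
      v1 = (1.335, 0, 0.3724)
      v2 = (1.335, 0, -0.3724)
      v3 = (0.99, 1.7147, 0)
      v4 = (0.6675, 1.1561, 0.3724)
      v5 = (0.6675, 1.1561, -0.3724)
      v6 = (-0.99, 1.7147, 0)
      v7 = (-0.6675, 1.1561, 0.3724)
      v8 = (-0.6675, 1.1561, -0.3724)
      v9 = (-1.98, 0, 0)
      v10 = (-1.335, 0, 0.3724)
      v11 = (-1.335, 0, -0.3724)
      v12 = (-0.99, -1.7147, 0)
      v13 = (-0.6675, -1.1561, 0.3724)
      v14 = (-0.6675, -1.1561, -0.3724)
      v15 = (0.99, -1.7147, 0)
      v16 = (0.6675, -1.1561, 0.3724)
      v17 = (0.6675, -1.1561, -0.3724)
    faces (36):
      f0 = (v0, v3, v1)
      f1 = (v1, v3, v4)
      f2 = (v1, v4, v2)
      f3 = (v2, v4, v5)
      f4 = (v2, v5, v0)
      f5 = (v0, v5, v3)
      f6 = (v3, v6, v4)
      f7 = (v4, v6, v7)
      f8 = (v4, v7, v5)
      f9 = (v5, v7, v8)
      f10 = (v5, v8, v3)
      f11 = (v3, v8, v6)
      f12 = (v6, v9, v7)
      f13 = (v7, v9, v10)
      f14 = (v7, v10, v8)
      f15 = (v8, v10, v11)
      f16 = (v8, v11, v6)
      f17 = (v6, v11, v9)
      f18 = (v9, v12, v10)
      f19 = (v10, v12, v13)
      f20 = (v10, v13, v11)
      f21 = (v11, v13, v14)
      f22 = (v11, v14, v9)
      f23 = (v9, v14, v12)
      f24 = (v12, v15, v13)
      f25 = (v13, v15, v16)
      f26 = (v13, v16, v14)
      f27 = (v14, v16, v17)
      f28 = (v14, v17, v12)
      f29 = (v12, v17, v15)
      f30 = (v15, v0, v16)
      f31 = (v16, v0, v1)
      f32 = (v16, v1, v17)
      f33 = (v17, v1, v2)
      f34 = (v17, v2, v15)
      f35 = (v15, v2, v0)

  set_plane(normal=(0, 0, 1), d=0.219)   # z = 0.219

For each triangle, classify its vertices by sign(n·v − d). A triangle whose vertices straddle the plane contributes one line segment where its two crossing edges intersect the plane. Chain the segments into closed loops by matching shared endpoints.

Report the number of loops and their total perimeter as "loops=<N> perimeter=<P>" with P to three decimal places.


Straddling triangles (24 of 36):
  (v0,v3,v1) [--+] → (1.19289, 0.706324, 0.219)–(1.60069, 0, 0.219)  len=0.8156
  (v1,v3,v4) [+-+] → (1.19289, 0.706324, 0.219)–(0.800345, 1.3862, 0.219)  len=0.7851
  (v1,v4,v2) [++-] → (0.804979, 0.917988, 0.219)–(1.335, 0, 0.219)  len=1.0600
  (v2,v4,v5) [-+-] → (0.804979, 0.917988, 0.219)–(0.6675, 1.1561, 0.219)  len=0.2750
  (v3,v6,v4) [--+] → (-0.0152618, 1.3862, 0.219)–(0.800345, 1.3862, 0.219)  len=0.8156
  (v4,v6,v7) [+-+] → (-0.0152618, 1.3862, 0.219)–(-0.800345, 1.3862, 0.219)  len=0.7851
  (v4,v7,v5) [++-] → (-0.392542, 1.1561, 0.219)–(0.6675, 1.1561, 0.219)  len=1.0600
  (v5,v7,v8) [-+-] → (-0.392542, 1.1561, 0.219)–(-0.6675, 1.1561, 0.219)  len=0.2750
  (v6,v9,v7) [--+] → (-1.20815, 0.679876, 0.219)–(-0.800345, 1.3862, 0.219)  len=0.8156
  (v7,v9,v10) [+-+] → (-1.20815, 0.679876, 0.219)–(-1.60069, 0, 0.219)  len=0.7851
  (v7,v10,v8) [++-] → (-1.19752, 0.238112, 0.219)–(-0.6675, 1.1561, 0.219)  len=1.0600
  (v8,v10,v11) [-+-] → (-1.19752, 0.238112, 0.219)–(-1.335, 0, 0.219)  len=0.2750
  (v9,v12,v10) [--+] → (-1.19289, -0.706324, 0.219)–(-1.60069, 0, 0.219)  len=0.8156
  (v10,v12,v13) [+-+] → (-1.19289, -0.706324, 0.219)–(-0.800345, -1.3862, 0.219)  len=0.7851
  (v10,v13,v11) [++-] → (-0.804979, -0.917988, 0.219)–(-1.335, 0, 0.219)  len=1.0600
  (v11,v13,v14) [-+-] → (-0.804979, -0.917988, 0.219)–(-0.6675, -1.1561, 0.219)  len=0.2750
  (v12,v15,v13) [--+] → (0.0152618, -1.3862, 0.219)–(-0.800345, -1.3862, 0.219)  len=0.8156
  (v13,v15,v16) [+-+] → (0.0152618, -1.3862, 0.219)–(0.800345, -1.3862, 0.219)  len=0.7851
  (v13,v16,v14) [++-] → (0.392542, -1.1561, 0.219)–(-0.6675, -1.1561, 0.219)  len=1.0600
  (v14,v16,v17) [-+-] → (0.392542, -1.1561, 0.219)–(0.6675, -1.1561, 0.219)  len=0.2750
  (v15,v0,v16) [--+] → (1.20815, -0.679876, 0.219)–(0.800345, -1.3862, 0.219)  len=0.8156
  (v16,v0,v1) [+-+] → (1.20815, -0.679876, 0.219)–(1.60069, 0, 0.219)  len=0.7851
  (v16,v1,v17) [++-] → (1.19752, -0.238112, 0.219)–(0.6675, -1.1561, 0.219)  len=1.0600
  (v17,v1,v2) [-+-] → (1.19752, -0.238112, 0.219)–(1.335, 0, 0.219)  len=0.2750

Chained into 2 loop(s):
  loop 1: 12 segments, perimeter = 9.6040
  loop 2: 12 segments, perimeter = 8.0098
Total perimeter = 17.614

loops=2 perimeter=17.614


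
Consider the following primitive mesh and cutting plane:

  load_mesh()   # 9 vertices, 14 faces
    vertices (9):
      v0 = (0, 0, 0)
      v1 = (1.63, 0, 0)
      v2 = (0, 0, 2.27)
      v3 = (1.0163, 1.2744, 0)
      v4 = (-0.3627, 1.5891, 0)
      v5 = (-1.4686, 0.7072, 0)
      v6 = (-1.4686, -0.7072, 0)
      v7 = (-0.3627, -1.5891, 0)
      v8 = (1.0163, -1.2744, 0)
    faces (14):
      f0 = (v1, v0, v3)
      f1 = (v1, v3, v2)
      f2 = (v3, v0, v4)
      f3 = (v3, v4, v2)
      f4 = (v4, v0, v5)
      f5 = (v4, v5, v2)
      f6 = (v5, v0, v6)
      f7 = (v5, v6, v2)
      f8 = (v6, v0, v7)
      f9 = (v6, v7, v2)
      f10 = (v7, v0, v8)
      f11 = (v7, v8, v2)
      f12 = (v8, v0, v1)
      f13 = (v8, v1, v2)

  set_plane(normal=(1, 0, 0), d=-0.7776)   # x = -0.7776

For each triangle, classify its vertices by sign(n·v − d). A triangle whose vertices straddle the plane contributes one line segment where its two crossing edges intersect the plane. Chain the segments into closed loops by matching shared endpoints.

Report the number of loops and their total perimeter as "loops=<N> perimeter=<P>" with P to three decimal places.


loops=1 perimeter=6.038

Straddling triangles (6 of 14):
  (v4,v0,v5) [++-] → (-0.7776, 0.374451, 0)–(-0.7776, 1.25824, 0)  len=0.8838
  (v4,v5,v2) [+-+] → (-0.7776, 1.25824, 0)–(-0.7776, 0.374451, 1.06807)  len=1.3863
  (v5,v0,v6) [-+-] → (-0.7776, 0.374451, 0)–(-0.7776, -0.374451, 0)  len=0.7489
  (v5,v6,v2) [--+] → (-0.7776, -0.374451, 1.06807)–(-0.7776, 0.374451, 1.06807)  len=0.7489
  (v6,v0,v7) [-++] → (-0.7776, -0.374451, 0)–(-0.7776, -1.25824, 0)  len=0.8838
  (v6,v7,v2) [-++] → (-0.7776, -1.25824, 0)–(-0.7776, -0.374451, 1.06807)  len=1.3863

Chained into 1 loop(s):
  loop 1: 6 segments, perimeter = 6.0380
Total perimeter = 6.038


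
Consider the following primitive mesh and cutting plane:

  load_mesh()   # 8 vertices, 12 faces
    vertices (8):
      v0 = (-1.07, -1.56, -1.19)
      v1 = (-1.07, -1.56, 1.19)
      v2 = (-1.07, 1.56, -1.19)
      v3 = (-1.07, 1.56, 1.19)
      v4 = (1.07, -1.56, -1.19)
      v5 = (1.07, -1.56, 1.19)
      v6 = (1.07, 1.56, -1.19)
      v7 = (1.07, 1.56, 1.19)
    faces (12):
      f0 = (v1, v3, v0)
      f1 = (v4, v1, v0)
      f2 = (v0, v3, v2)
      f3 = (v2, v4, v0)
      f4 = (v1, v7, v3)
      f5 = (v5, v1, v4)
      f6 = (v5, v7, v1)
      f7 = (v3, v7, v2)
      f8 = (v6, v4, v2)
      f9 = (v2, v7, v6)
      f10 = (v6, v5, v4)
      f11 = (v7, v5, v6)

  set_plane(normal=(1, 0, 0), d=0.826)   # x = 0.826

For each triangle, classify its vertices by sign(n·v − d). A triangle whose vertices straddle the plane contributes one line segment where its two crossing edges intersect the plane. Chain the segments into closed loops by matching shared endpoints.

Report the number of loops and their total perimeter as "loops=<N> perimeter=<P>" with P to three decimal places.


loops=1 perimeter=11.000

Straddling triangles (8 of 12):
  (v4,v1,v0) [+--] → (0.826, -1.56, -0.918636)–(0.826, -1.56, -1.19)  len=0.2714
  (v2,v4,v0) [-+-] → (0.826, -1.20426, -1.19)–(0.826, -1.56, -1.19)  len=0.3557
  (v1,v7,v3) [-+-] → (0.826, 1.20426, 1.19)–(0.826, 1.56, 1.19)  len=0.3557
  (v5,v1,v4) [+-+] → (0.826, -1.56, 1.19)–(0.826, -1.56, -0.918636)  len=2.1086
  (v5,v7,v1) [++-] → (0.826, 1.20426, 1.19)–(0.826, -1.56, 1.19)  len=2.7643
  (v3,v7,v2) [-+-] → (0.826, 1.56, 1.19)–(0.826, 1.56, 0.918636)  len=0.2714
  (v6,v4,v2) [++-] → (0.826, -1.20426, -1.19)–(0.826, 1.56, -1.19)  len=2.7643
  (v2,v7,v6) [-++] → (0.826, 1.56, 0.918636)–(0.826, 1.56, -1.19)  len=2.1086

Chained into 1 loop(s):
  loop 1: 8 segments, perimeter = 11.0000
Total perimeter = 11.000


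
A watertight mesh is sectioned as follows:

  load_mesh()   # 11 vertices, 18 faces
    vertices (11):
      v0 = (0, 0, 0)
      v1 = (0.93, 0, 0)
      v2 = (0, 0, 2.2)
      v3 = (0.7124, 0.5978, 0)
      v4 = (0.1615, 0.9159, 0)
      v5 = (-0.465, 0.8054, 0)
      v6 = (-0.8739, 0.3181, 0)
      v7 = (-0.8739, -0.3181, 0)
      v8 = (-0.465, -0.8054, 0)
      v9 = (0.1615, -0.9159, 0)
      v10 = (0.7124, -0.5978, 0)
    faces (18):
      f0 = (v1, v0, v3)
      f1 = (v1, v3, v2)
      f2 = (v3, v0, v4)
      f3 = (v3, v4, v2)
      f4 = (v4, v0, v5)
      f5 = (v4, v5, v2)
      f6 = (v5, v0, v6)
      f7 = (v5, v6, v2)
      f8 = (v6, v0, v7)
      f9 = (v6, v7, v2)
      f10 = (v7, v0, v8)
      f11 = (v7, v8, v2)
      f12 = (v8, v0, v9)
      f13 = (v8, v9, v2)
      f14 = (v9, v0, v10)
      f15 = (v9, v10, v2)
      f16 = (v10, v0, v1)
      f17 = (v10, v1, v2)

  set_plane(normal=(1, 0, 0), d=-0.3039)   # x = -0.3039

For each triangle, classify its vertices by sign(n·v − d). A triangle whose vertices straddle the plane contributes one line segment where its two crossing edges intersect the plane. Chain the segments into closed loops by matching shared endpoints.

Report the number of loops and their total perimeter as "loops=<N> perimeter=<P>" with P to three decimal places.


Straddling triangles (10 of 18):
  (v4,v0,v5) [++-] → (-0.3039, 0.526368, 0)–(-0.3039, 0.833814, 0)  len=0.3074
  (v4,v5,v2) [+-+] → (-0.3039, 0.833814, 0)–(-0.3039, 0.526368, 0.762194)  len=0.8219
  (v5,v0,v6) [-+-] → (-0.3039, 0.526368, 0)–(-0.3039, 0.11062, 0)  len=0.4157
  (v5,v6,v2) [--+] → (-0.3039, 0.11062, 1.43495)–(-0.3039, 0.526368, 0.762194)  len=0.7908
  (v6,v0,v7) [-+-] → (-0.3039, 0.11062, 0)–(-0.3039, -0.11062, 0)  len=0.2212
  (v6,v7,v2) [--+] → (-0.3039, -0.11062, 1.43495)–(-0.3039, 0.11062, 1.43495)  len=0.2212
  (v7,v0,v8) [-+-] → (-0.3039, -0.11062, 0)–(-0.3039, -0.526368, 0)  len=0.4157
  (v7,v8,v2) [--+] → (-0.3039, -0.526368, 0.762194)–(-0.3039, -0.11062, 1.43495)  len=0.7908
  (v8,v0,v9) [-++] → (-0.3039, -0.526368, 0)–(-0.3039, -0.833814, 0)  len=0.3074
  (v8,v9,v2) [-++] → (-0.3039, -0.833814, 0)–(-0.3039, -0.526368, 0.762194)  len=0.8219

Chained into 1 loop(s):
  loop 1: 10 segments, perimeter = 5.1143
Total perimeter = 5.114

loops=1 perimeter=5.114


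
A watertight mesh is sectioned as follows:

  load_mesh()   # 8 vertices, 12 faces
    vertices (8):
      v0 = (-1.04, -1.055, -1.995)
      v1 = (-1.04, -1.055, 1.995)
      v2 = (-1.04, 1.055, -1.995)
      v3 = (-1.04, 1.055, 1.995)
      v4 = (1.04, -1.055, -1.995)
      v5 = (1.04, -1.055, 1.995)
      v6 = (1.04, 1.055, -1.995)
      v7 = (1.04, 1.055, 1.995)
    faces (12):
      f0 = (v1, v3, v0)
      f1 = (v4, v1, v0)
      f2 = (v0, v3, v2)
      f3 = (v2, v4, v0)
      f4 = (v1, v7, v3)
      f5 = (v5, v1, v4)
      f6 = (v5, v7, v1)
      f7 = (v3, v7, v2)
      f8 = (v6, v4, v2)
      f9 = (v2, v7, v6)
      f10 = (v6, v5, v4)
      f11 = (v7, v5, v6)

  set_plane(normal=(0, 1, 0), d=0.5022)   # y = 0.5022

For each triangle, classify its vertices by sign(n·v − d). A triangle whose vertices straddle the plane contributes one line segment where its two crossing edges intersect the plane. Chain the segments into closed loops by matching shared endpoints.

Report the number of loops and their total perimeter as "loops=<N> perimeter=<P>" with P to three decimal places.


Straddling triangles (8 of 12):
  (v1,v3,v0) [-+-] → (-1.04, 0.5022, 1.995)–(-1.04, 0.5022, 0.949658)  len=1.0453
  (v0,v3,v2) [-++] → (-1.04, 0.5022, 0.949658)–(-1.04, 0.5022, -1.995)  len=2.9447
  (v2,v4,v0) [+--] → (-0.49506, 0.5022, -1.995)–(-1.04, 0.5022, -1.995)  len=0.5449
  (v1,v7,v3) [-++] → (0.49506, 0.5022, 1.995)–(-1.04, 0.5022, 1.995)  len=1.5351
  (v5,v7,v1) [-+-] → (1.04, 0.5022, 1.995)–(0.49506, 0.5022, 1.995)  len=0.5449
  (v6,v4,v2) [+-+] → (1.04, 0.5022, -1.995)–(-0.49506, 0.5022, -1.995)  len=1.5351
  (v6,v5,v4) [+--] → (1.04, 0.5022, -0.949658)–(1.04, 0.5022, -1.995)  len=1.0453
  (v7,v5,v6) [+-+] → (1.04, 0.5022, 1.995)–(1.04, 0.5022, -0.949658)  len=2.9447

Chained into 1 loop(s):
  loop 1: 8 segments, perimeter = 12.1400
Total perimeter = 12.140

loops=1 perimeter=12.140


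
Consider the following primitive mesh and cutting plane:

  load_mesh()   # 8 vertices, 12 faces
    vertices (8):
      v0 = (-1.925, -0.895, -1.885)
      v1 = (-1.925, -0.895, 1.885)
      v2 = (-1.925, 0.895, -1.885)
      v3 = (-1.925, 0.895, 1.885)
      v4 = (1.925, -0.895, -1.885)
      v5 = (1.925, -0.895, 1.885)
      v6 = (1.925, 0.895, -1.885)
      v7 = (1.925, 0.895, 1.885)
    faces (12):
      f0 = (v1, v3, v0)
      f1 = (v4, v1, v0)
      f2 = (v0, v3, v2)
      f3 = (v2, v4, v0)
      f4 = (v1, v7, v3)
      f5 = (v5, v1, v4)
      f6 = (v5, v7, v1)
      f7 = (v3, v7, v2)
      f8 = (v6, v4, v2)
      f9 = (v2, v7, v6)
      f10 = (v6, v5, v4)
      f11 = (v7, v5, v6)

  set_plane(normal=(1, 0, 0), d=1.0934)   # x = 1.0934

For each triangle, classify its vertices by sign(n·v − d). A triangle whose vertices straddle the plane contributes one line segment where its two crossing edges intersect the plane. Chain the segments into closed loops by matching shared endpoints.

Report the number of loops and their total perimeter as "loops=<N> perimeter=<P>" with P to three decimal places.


loops=1 perimeter=11.120

Straddling triangles (8 of 12):
  (v4,v1,v0) [+--] → (1.0934, -0.895, -1.07068)–(1.0934, -0.895, -1.885)  len=0.8143
  (v2,v4,v0) [-+-] → (1.0934, -0.50836, -1.885)–(1.0934, -0.895, -1.885)  len=0.3866
  (v1,v7,v3) [-+-] → (1.0934, 0.50836, 1.885)–(1.0934, 0.895, 1.885)  len=0.3866
  (v5,v1,v4) [+-+] → (1.0934, -0.895, 1.885)–(1.0934, -0.895, -1.07068)  len=2.9557
  (v5,v7,v1) [++-] → (1.0934, 0.50836, 1.885)–(1.0934, -0.895, 1.885)  len=1.4034
  (v3,v7,v2) [-+-] → (1.0934, 0.895, 1.885)–(1.0934, 0.895, 1.07068)  len=0.8143
  (v6,v4,v2) [++-] → (1.0934, -0.50836, -1.885)–(1.0934, 0.895, -1.885)  len=1.4034
  (v2,v7,v6) [-++] → (1.0934, 0.895, 1.07068)–(1.0934, 0.895, -1.885)  len=2.9557

Chained into 1 loop(s):
  loop 1: 8 segments, perimeter = 11.1200
Total perimeter = 11.120


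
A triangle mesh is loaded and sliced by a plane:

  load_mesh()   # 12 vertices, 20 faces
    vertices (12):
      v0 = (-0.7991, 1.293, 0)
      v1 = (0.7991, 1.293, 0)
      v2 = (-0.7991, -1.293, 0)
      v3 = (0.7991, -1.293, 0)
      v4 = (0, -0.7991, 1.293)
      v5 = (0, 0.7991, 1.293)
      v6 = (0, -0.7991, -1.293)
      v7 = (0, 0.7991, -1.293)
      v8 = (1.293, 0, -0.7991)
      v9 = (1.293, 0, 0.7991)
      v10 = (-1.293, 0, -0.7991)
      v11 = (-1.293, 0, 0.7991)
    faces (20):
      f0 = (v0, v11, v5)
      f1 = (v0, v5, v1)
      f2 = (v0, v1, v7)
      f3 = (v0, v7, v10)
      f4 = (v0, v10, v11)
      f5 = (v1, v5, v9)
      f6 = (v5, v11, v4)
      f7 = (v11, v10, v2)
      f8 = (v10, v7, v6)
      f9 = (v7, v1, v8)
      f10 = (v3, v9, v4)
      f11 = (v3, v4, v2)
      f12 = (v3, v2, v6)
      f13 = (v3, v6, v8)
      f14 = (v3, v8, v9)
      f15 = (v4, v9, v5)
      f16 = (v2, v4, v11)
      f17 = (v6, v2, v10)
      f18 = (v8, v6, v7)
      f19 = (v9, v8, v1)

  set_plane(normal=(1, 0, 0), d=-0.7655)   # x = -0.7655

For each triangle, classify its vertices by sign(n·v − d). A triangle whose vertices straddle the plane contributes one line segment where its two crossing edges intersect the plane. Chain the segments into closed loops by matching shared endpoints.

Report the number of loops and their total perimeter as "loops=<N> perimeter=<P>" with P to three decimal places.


Straddling triangles (10 of 20):
  (v0,v11,v5) [--+] → (-0.7655, 0.326006, 1.00059)–(-0.7655, 1.27223, 0.0543672)  len=1.3382
  (v0,v5,v1) [-++] → (-0.7655, 1.27223, 0.0543672)–(-0.7655, 1.293, 0)  len=0.0582
  (v0,v1,v7) [-++] → (-0.7655, 1.293, 0)–(-0.7655, 1.27223, -0.0543672)  len=0.0582
  (v0,v7,v10) [-+-] → (-0.7655, 1.27223, -0.0543672)–(-0.7655, 0.326006, -1.00059)  len=1.3382
  (v5,v11,v4) [+-+] → (-0.7655, 0.326006, 1.00059)–(-0.7655, -0.326006, 1.00059)  len=0.6520
  (v10,v7,v6) [-++] → (-0.7655, 0.326006, -1.00059)–(-0.7655, -0.326006, -1.00059)  len=0.6520
  (v3,v4,v2) [++-] → (-0.7655, -1.27223, 0.0543672)–(-0.7655, -1.293, 0)  len=0.0582
  (v3,v2,v6) [+-+] → (-0.7655, -1.293, 0)–(-0.7655, -1.27223, -0.0543672)  len=0.0582
  (v2,v4,v11) [-+-] → (-0.7655, -1.27223, 0.0543672)–(-0.7655, -0.326006, 1.00059)  len=1.3382
  (v6,v2,v10) [+--] → (-0.7655, -1.27223, -0.0543672)–(-0.7655, -0.326006, -1.00059)  len=1.3382

Chained into 1 loop(s):
  loop 1: 10 segments, perimeter = 6.8895
Total perimeter = 6.889

loops=1 perimeter=6.889


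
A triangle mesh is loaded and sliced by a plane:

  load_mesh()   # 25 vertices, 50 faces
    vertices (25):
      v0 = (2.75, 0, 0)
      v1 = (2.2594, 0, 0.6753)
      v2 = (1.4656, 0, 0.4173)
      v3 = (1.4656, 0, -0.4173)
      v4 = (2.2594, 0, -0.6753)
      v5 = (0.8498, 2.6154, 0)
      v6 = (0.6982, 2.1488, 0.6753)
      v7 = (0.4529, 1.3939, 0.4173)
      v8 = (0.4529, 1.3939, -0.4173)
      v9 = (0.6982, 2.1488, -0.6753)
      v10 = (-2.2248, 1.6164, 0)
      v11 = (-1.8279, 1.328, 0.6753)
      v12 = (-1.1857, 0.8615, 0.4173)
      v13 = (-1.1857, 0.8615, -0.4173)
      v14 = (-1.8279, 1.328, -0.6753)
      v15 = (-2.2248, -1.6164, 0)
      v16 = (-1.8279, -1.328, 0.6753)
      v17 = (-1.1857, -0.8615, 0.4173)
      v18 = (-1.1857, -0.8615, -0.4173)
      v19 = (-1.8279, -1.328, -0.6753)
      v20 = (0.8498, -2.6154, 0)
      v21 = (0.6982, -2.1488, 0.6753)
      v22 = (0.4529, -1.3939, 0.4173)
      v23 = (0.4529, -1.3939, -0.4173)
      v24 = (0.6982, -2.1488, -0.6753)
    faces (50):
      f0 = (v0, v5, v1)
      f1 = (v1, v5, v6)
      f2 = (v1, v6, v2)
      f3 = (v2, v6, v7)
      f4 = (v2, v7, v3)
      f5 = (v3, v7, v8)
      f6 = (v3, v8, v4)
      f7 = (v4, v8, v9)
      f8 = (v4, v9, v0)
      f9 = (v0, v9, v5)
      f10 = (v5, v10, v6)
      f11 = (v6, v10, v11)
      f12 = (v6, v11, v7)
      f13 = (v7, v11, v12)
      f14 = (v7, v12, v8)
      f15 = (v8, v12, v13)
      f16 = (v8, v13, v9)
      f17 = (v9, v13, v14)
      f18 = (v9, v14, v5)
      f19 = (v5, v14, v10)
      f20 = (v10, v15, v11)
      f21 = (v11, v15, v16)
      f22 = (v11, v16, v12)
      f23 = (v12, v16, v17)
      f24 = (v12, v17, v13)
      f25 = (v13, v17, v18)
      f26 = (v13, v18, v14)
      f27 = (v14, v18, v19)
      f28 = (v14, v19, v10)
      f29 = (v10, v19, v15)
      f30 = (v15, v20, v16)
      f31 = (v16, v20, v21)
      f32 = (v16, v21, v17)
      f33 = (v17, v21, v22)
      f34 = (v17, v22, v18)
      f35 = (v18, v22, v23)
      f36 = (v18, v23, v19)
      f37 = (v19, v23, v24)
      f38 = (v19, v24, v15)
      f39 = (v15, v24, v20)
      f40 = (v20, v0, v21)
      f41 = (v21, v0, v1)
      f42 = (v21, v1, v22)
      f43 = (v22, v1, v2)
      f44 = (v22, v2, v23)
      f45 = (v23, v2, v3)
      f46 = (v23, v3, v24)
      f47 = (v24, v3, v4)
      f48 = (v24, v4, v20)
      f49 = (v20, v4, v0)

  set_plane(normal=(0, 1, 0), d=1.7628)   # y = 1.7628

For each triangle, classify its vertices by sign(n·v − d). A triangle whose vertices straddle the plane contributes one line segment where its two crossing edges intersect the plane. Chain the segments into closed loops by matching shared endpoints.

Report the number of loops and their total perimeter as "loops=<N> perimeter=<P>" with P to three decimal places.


loops=1 perimeter=7.567

Straddling triangles (14 of 50):
  (v0,v5,v1) [-+-] → (1.46925, 1.7628, 0)–(1.30932, 1.7628, 0.220143)  len=0.2721
  (v1,v5,v6) [-++] → (1.30932, 1.7628, 0.220143)–(0.978646, 1.7628, 0.6753)  len=0.5626
  (v1,v6,v2) [-+-] → (0.978646, 1.7628, 0.6753)–(0.836052, 1.7628, 0.628954)  len=0.1499
  (v2,v6,v7) [-+-] → (0.836052, 1.7628, 0.628954)–(0.572772, 1.7628, 0.543378)  len=0.2768
  (v4,v8,v9) [--+] → (0.572772, 1.7628, -0.543378)–(0.978646, 1.7628, -0.6753)  len=0.4268
  (v4,v9,v0) [-+-] → (0.978646, 1.7628, -0.6753)–(1.06678, 1.7628, -0.553992)  len=0.1499
  (v0,v9,v5) [-++] → (1.06678, 1.7628, -0.553992)–(1.46925, 1.7628, 0)  len=0.6848
  (v5,v10,v6) [+-+] → (-1.77423, 1.7628, 0)–(-1.42103, 1.7628, 0.185695)  len=0.3990
  (v6,v10,v11) [+--] → (-1.42103, 1.7628, 0.185695)–(-0.489756, 1.7628, 0.6753)  len=1.0521
  (v6,v11,v7) [+--] → (-0.489756, 1.7628, 0.6753)–(0.572772, 1.7628, 0.543378)  len=1.0707
  (v8,v13,v9) [--+] → (0.133308, 1.7628, -0.597938)–(0.572772, 1.7628, -0.543378)  len=0.4428
  (v9,v13,v14) [+--] → (0.133308, 1.7628, -0.597938)–(-0.489756, 1.7628, -0.6753)  len=0.6278
  (v9,v14,v5) [+-+] → (-0.489756, 1.7628, -0.6753)–(-0.923547, 1.7628, -0.447228)  len=0.4901
  (v5,v14,v10) [+--] → (-0.923547, 1.7628, -0.447228)–(-1.77423, 1.7628, 0)  len=0.9611

Chained into 1 loop(s):
  loop 1: 14 segments, perimeter = 7.5667
Total perimeter = 7.567


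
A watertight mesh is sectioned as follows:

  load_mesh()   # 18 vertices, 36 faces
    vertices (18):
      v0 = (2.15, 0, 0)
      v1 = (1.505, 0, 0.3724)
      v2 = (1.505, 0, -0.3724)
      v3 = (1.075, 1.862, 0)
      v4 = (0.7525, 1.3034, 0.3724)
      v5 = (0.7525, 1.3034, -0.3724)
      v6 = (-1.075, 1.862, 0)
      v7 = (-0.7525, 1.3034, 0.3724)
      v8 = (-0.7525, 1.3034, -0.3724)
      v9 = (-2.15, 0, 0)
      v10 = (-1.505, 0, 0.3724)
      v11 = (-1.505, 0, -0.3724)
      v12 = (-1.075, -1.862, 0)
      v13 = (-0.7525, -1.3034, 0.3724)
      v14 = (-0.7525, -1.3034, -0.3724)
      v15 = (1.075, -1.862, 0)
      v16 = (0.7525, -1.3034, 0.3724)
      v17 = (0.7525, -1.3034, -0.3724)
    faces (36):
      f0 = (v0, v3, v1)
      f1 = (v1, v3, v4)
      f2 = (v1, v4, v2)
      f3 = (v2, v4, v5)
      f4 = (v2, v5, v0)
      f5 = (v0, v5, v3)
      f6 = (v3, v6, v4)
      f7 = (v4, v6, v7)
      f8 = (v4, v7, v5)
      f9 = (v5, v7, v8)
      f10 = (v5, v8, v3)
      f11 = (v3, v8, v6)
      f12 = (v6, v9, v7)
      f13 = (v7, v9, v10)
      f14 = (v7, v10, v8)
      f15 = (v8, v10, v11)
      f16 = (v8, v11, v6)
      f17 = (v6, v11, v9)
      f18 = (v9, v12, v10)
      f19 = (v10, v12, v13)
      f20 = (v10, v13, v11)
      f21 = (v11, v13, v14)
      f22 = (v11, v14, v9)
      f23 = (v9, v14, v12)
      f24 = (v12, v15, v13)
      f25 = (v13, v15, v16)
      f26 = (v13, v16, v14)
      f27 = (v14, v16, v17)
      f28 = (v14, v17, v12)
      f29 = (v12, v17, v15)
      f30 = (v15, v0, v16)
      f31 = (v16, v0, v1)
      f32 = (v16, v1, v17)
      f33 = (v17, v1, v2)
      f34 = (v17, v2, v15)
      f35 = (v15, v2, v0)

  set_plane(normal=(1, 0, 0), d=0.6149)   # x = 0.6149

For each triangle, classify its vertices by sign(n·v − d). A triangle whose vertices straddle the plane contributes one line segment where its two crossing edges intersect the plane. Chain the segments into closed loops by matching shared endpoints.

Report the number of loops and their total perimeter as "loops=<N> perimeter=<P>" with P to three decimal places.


loops=2 perimeter=4.175

Straddling triangles (12 of 36):
  (v3,v6,v4) [+-+] → (0.6149, 1.862, 0)–(0.6149, 1.34546, 0.34436)  len=0.6208
  (v4,v6,v7) [+--] → (0.6149, 1.34546, 0.34436)–(0.6149, 1.3034, 0.3724)  len=0.0505
  (v4,v7,v5) [+-+] → (0.6149, 1.3034, 0.3724)–(0.6149, 1.3034, -0.304304)  len=0.6767
  (v5,v7,v8) [+--] → (0.6149, 1.3034, -0.304304)–(0.6149, 1.3034, -0.3724)  len=0.0681
  (v5,v8,v3) [+-+] → (0.6149, 1.3034, -0.3724)–(0.6149, 1.72136, -0.0937572)  len=0.5023
  (v3,v8,v6) [+--] → (0.6149, 1.72136, -0.0937572)–(0.6149, 1.862, 0)  len=0.1690
  (v12,v15,v13) [-+-] → (0.6149, -1.862, 0)–(0.6149, -1.72136, 0.0937572)  len=0.1690
  (v13,v15,v16) [-++] → (0.6149, -1.72136, 0.0937572)–(0.6149, -1.3034, 0.3724)  len=0.5023
  (v13,v16,v14) [-+-] → (0.6149, -1.3034, 0.3724)–(0.6149, -1.3034, 0.304304)  len=0.0681
  (v14,v16,v17) [-++] → (0.6149, -1.3034, 0.304304)–(0.6149, -1.3034, -0.3724)  len=0.6767
  (v14,v17,v12) [-+-] → (0.6149, -1.3034, -0.3724)–(0.6149, -1.34546, -0.34436)  len=0.0505
  (v12,v17,v15) [-++] → (0.6149, -1.34546, -0.34436)–(0.6149, -1.862, 0)  len=0.6208

Chained into 2 loop(s):
  loop 1: 6 segments, perimeter = 2.0875
  loop 2: 6 segments, perimeter = 2.0875
Total perimeter = 4.175


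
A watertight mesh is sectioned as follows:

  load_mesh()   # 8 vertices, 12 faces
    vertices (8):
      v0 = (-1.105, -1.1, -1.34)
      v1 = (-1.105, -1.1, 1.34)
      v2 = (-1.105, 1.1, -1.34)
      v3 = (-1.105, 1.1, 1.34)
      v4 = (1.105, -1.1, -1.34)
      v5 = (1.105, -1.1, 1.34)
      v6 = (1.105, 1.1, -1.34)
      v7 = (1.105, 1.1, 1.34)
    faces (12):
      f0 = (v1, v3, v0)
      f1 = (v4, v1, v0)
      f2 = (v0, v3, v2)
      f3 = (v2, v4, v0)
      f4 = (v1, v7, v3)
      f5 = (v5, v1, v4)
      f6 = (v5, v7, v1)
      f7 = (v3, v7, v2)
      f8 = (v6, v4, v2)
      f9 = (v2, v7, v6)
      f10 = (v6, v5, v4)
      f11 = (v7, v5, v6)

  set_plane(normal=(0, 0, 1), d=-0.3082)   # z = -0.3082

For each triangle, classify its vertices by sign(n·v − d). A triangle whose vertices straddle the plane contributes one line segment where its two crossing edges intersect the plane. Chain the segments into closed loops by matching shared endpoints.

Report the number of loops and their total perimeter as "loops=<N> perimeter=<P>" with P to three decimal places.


loops=1 perimeter=8.820

Straddling triangles (8 of 12):
  (v1,v3,v0) [++-] → (-1.105, -0.253, -0.3082)–(-1.105, -1.1, -0.3082)  len=0.8470
  (v4,v1,v0) [-+-] → (0.25415, -1.1, -0.3082)–(-1.105, -1.1, -0.3082)  len=1.3592
  (v0,v3,v2) [-+-] → (-1.105, -0.253, -0.3082)–(-1.105, 1.1, -0.3082)  len=1.3530
  (v5,v1,v4) [++-] → (0.25415, -1.1, -0.3082)–(1.105, -1.1, -0.3082)  len=0.8509
  (v3,v7,v2) [++-] → (-0.25415, 1.1, -0.3082)–(-1.105, 1.1, -0.3082)  len=0.8509
  (v2,v7,v6) [-+-] → (-0.25415, 1.1, -0.3082)–(1.105, 1.1, -0.3082)  len=1.3592
  (v6,v5,v4) [-+-] → (1.105, 0.253, -0.3082)–(1.105, -1.1, -0.3082)  len=1.3530
  (v7,v5,v6) [++-] → (1.105, 0.253, -0.3082)–(1.105, 1.1, -0.3082)  len=0.8470

Chained into 1 loop(s):
  loop 1: 8 segments, perimeter = 8.8200
Total perimeter = 8.820


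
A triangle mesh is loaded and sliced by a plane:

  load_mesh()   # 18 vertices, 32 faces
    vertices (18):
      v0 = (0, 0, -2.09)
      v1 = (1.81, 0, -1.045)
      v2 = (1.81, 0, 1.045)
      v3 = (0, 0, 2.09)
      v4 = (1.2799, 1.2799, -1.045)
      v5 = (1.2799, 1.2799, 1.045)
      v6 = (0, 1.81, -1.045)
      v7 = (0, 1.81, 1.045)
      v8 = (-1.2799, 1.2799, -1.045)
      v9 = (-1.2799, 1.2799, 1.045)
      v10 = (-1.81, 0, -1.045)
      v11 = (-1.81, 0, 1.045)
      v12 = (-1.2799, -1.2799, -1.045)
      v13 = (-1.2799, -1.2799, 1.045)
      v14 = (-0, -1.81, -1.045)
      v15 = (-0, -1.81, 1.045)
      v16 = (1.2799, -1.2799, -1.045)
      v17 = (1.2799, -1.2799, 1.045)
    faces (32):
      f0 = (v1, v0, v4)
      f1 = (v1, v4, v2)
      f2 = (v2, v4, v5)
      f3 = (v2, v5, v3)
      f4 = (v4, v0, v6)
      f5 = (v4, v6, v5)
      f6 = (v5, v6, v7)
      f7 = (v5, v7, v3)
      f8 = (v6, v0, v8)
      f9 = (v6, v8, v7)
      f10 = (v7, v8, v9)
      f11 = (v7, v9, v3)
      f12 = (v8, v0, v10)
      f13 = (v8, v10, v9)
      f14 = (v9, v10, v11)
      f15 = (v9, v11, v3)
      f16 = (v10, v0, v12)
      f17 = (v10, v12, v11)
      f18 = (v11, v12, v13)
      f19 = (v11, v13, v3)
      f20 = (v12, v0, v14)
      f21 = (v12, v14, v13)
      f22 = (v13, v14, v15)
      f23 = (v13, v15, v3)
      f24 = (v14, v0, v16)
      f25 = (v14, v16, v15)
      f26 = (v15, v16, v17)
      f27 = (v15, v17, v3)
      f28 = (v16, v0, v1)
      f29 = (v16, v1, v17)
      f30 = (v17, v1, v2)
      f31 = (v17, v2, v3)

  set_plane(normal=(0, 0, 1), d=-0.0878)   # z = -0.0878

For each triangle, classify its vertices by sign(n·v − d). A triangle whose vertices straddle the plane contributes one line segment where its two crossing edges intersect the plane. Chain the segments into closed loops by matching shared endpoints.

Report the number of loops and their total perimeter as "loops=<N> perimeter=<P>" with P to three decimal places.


Straddling triangles (16 of 32):
  (v1,v4,v2) [--+] → (1.52268, 0.693718, -0.0878)–(1.81, 0, -0.0878)  len=0.7509
  (v2,v4,v5) [+-+] → (1.52268, 0.693718, -0.0878)–(1.2799, 1.2799, -0.0878)  len=0.6345
  (v4,v6,v5) [--+] → (0.586182, 1.56722, -0.0878)–(1.2799, 1.2799, -0.0878)  len=0.7509
  (v5,v6,v7) [+-+] → (0.586182, 1.56722, -0.0878)–(0, 1.81, -0.0878)  len=0.6345
  (v6,v8,v7) [--+] → (-0.693718, 1.52268, -0.0878)–(0, 1.81, -0.0878)  len=0.7509
  (v7,v8,v9) [+-+] → (-0.693718, 1.52268, -0.0878)–(-1.2799, 1.2799, -0.0878)  len=0.6345
  (v8,v10,v9) [--+] → (-1.56722, 0.586182, -0.0878)–(-1.2799, 1.2799, -0.0878)  len=0.7509
  (v9,v10,v11) [+-+] → (-1.56722, 0.586182, -0.0878)–(-1.81, 0, -0.0878)  len=0.6345
  (v10,v12,v11) [--+] → (-1.52268, -0.693718, -0.0878)–(-1.81, 0, -0.0878)  len=0.7509
  (v11,v12,v13) [+-+] → (-1.52268, -0.693718, -0.0878)–(-1.2799, -1.2799, -0.0878)  len=0.6345
  (v12,v14,v13) [--+] → (-0.586182, -1.56722, -0.0878)–(-1.2799, -1.2799, -0.0878)  len=0.7509
  (v13,v14,v15) [+-+] → (-0.586182, -1.56722, -0.0878)–(0, -1.81, -0.0878)  len=0.6345
  (v14,v16,v15) [--+] → (0.693718, -1.52268, -0.0878)–(0, -1.81, -0.0878)  len=0.7509
  (v15,v16,v17) [+-+] → (0.693718, -1.52268, -0.0878)–(1.2799, -1.2799, -0.0878)  len=0.6345
  (v16,v1,v17) [--+] → (1.56722, -0.586182, -0.0878)–(1.2799, -1.2799, -0.0878)  len=0.7509
  (v17,v1,v2) [+-+] → (1.56722, -0.586182, -0.0878)–(1.81, 0, -0.0878)  len=0.6345

Chained into 1 loop(s):
  loop 1: 16 segments, perimeter = 11.0827
Total perimeter = 11.083

loops=1 perimeter=11.083


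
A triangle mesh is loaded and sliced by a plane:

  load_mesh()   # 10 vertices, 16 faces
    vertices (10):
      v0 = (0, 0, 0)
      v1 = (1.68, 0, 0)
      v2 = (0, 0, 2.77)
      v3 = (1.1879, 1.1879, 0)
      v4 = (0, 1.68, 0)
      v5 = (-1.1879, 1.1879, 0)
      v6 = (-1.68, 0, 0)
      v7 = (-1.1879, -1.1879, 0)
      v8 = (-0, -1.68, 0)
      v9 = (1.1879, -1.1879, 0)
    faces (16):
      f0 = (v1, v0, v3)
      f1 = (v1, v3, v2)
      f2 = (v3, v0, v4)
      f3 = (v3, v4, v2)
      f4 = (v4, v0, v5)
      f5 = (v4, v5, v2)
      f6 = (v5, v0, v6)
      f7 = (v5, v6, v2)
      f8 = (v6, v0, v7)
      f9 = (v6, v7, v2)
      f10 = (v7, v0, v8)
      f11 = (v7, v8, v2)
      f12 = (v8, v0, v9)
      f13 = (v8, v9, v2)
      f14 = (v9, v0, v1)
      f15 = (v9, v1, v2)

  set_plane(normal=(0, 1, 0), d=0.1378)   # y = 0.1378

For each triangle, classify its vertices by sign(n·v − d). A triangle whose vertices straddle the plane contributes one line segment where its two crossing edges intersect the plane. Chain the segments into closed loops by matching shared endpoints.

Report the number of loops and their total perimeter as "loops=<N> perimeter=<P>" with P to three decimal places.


Straddling triangles (8 of 16):
  (v1,v0,v3) [--+] → (0.1378, 0.1378, 0)–(1.62291, 0.1378, 0)  len=1.4851
  (v1,v3,v2) [-+-] → (1.62291, 0.1378, 0)–(0.1378, 0.1378, 2.44867)  len=2.8638
  (v3,v0,v4) [+-+] → (0.1378, 0.1378, 0)–(0, 0.1378, 0)  len=0.1378
  (v3,v4,v2) [++-] → (0, 0.1378, 2.54279)–(0.1378, 0.1378, 2.44867)  len=0.1669
  (v4,v0,v5) [+-+] → (0, 0.1378, 0)–(-0.1378, 0.1378, 0)  len=0.1378
  (v4,v5,v2) [++-] → (-0.1378, 0.1378, 2.44867)–(0, 0.1378, 2.54279)  len=0.1669
  (v5,v0,v6) [+--] → (-0.1378, 0.1378, 0)–(-1.62291, 0.1378, 0)  len=1.4851
  (v5,v6,v2) [+--] → (-1.62291, 0.1378, 0)–(-0.1378, 0.1378, 2.44867)  len=2.8638

Chained into 1 loop(s):
  loop 1: 8 segments, perimeter = 9.3073
Total perimeter = 9.307

loops=1 perimeter=9.307


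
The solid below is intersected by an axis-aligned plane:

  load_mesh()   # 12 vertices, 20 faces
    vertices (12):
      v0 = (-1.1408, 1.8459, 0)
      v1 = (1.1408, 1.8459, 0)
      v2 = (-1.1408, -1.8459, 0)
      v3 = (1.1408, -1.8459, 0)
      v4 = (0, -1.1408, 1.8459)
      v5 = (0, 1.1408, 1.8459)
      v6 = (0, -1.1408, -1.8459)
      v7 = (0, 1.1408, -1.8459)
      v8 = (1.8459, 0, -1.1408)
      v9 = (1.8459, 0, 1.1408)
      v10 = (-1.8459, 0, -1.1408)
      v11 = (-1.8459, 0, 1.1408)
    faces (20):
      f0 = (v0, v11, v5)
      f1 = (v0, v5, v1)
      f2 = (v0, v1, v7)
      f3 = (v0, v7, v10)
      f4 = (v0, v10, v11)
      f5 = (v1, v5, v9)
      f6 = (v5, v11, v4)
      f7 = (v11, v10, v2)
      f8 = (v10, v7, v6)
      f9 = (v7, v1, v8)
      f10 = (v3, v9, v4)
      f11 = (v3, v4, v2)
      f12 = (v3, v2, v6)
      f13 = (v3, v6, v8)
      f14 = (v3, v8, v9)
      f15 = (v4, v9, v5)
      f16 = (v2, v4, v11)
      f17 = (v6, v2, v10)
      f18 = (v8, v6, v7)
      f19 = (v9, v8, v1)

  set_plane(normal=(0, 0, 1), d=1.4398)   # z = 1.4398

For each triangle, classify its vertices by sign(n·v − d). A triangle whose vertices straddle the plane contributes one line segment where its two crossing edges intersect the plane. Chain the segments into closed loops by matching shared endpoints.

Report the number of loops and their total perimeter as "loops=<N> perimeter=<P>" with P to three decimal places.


loops=1 perimeter=7.533

Straddling triangles (8 of 20):
  (v0,v11,v5) [--+] → (-1.06314, 0.48376, 1.4398)–(-0.250977, 1.29592, 1.4398)  len=1.1486
  (v0,v5,v1) [-+-] → (-0.250977, 1.29592, 1.4398)–(0.250977, 1.29592, 1.4398)  len=0.5020
  (v1,v5,v9) [-+-] → (0.250977, 1.29592, 1.4398)–(1.06314, 0.48376, 1.4398)  len=1.1486
  (v5,v11,v4) [+-+] → (-1.06314, 0.48376, 1.4398)–(-1.06314, -0.48376, 1.4398)  len=0.9675
  (v3,v9,v4) [--+] → (1.06314, -0.48376, 1.4398)–(0.250977, -1.29592, 1.4398)  len=1.1486
  (v3,v4,v2) [-+-] → (0.250977, -1.29592, 1.4398)–(-0.250977, -1.29592, 1.4398)  len=0.5020
  (v4,v9,v5) [+-+] → (1.06314, -0.48376, 1.4398)–(1.06314, 0.48376, 1.4398)  len=0.9675
  (v2,v4,v11) [-+-] → (-0.250977, -1.29592, 1.4398)–(-1.06314, -0.48376, 1.4398)  len=1.1486

Chained into 1 loop(s):
  loop 1: 8 segments, perimeter = 7.5332
Total perimeter = 7.533
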